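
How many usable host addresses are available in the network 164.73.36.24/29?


Host bits = 32 - 29 = 3
Total addresses = 2^3 = 8
Usable = total - 2 (network and broadcast)
Usable hosts: 6


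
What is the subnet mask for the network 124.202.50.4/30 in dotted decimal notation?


/30 means 30 network bits, 2 host bits
Binary: 11111111111111111111111111111100
Mask: 255.255.255.252


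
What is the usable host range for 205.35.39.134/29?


Network: 205.35.39.128
Broadcast: 205.35.39.135
First usable = network + 1
Last usable = broadcast - 1
Range: 205.35.39.129 to 205.35.39.134


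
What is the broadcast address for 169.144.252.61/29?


Network: 169.144.252.56/29
Host bits = 3
Set all host bits to 1:
Broadcast: 169.144.252.63


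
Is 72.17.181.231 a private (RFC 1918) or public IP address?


RFC 1918 private ranges:
  10.0.0.0/8 (10.0.0.0 - 10.255.255.255)
  172.16.0.0/12 (172.16.0.0 - 172.31.255.255)
  192.168.0.0/16 (192.168.0.0 - 192.168.255.255)
Public (not in any RFC 1918 range)


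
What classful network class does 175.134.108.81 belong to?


First octet: 175
Binary: 10101111
10xxxxxx -> Class B (128-191)
Class B, default mask 255.255.0.0 (/16)


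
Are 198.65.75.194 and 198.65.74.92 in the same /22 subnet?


Mask: 255.255.252.0
198.65.75.194 AND mask = 198.65.72.0
198.65.74.92 AND mask = 198.65.72.0
Yes, same subnet (198.65.72.0)


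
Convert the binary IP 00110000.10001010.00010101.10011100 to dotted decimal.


00110000 = 48
10001010 = 138
00010101 = 21
10011100 = 156
IP: 48.138.21.156


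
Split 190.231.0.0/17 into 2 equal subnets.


New prefix = 17 + 1 = 18
Each subnet has 16384 addresses
  190.231.0.0/18
  190.231.64.0/18
Subnets: 190.231.0.0/18, 190.231.64.0/18


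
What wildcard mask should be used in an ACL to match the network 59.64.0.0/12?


Subnet mask: 255.240.0.0
Wildcard = 255.255.255.255 - subnet mask
255 - 255 = 0
255 - 240 = 15
255 - 0 = 255
255 - 0 = 255
Wildcard: 0.15.255.255


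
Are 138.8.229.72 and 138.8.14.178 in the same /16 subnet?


Mask: 255.255.0.0
138.8.229.72 AND mask = 138.8.0.0
138.8.14.178 AND mask = 138.8.0.0
Yes, same subnet (138.8.0.0)


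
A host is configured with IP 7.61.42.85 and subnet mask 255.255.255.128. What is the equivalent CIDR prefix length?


Binary: 11111111.11111111.11111111.10000000
Count leading 1s
Prefix: /25


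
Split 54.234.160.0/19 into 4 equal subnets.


New prefix = 19 + 2 = 21
Each subnet has 2048 addresses
  54.234.160.0/21
  54.234.168.0/21
  54.234.176.0/21
  54.234.184.0/21
Subnets: 54.234.160.0/21, 54.234.168.0/21, 54.234.176.0/21, 54.234.184.0/21


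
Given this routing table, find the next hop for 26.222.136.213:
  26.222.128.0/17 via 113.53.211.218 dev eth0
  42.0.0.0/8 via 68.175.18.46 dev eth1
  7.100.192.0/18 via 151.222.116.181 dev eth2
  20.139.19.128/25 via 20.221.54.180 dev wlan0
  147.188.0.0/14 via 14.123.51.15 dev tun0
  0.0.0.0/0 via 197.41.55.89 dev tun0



Longest prefix match for 26.222.136.213:
  /17 26.222.128.0: MATCH
  /8 42.0.0.0: no
  /18 7.100.192.0: no
  /25 20.139.19.128: no
  /14 147.188.0.0: no
  /0 0.0.0.0: MATCH
Selected: next-hop 113.53.211.218 via eth0 (matched /17)


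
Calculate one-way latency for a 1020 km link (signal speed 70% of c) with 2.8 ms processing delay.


Speed = 0.7 * 3e5 km/s = 210000 km/s
Propagation delay = 1020 / 210000 = 0.0049 s = 4.8571 ms
Processing delay = 2.8 ms
Total one-way latency = 7.6571 ms


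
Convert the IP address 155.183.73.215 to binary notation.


155 = 10011011
183 = 10110111
73 = 01001001
215 = 11010111
Binary: 10011011.10110111.01001001.11010111


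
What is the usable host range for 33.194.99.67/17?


Network: 33.194.0.0
Broadcast: 33.194.127.255
First usable = network + 1
Last usable = broadcast - 1
Range: 33.194.0.1 to 33.194.127.254


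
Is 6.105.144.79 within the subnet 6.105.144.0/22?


Subnet network: 6.105.144.0
Test IP AND mask: 6.105.144.0
Yes, 6.105.144.79 is in 6.105.144.0/22


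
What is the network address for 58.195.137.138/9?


IP:   00111010.11000011.10001001.10001010
Mask: 11111111.10000000.00000000.00000000
AND operation:
Net:  00111010.10000000.00000000.00000000
Network: 58.128.0.0/9


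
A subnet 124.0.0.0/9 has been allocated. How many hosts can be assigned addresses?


Host bits = 32 - 9 = 23
Total addresses = 2^23 = 8388608
Usable = total - 2 (network and broadcast)
Usable hosts: 8388606


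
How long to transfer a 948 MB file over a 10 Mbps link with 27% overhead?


Effective throughput = 10 * (1 - 27/100) = 7.3 Mbps
File size in Mb = 948 * 8 = 7584 Mb
Time = 7584 / 7.3
Time = 1038.9041 seconds


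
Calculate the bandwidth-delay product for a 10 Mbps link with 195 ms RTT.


BDP = bandwidth * RTT
= 10 Mbps * 195 ms
= 10 * 1e6 * 195 / 1000 bits
= 1950000 bits
= 243750 bytes
= 238.0371 KB
BDP = 1950000 bits (243750 bytes)


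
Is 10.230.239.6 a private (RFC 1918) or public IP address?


RFC 1918 private ranges:
  10.0.0.0/8 (10.0.0.0 - 10.255.255.255)
  172.16.0.0/12 (172.16.0.0 - 172.31.255.255)
  192.168.0.0/16 (192.168.0.0 - 192.168.255.255)
Private (in 10.0.0.0/8)


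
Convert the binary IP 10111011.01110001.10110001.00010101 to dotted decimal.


10111011 = 187
01110001 = 113
10110001 = 177
00010101 = 21
IP: 187.113.177.21


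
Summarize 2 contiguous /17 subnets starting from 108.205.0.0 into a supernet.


Original prefix: /17
Number of subnets: 2 = 2^1
New prefix = 17 - 1 = 16
Supernet: 108.205.0.0/16


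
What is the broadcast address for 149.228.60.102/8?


Network: 149.0.0.0/8
Host bits = 24
Set all host bits to 1:
Broadcast: 149.255.255.255


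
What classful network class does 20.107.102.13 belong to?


First octet: 20
Binary: 00010100
0xxxxxxx -> Class A (1-126)
Class A, default mask 255.0.0.0 (/8)


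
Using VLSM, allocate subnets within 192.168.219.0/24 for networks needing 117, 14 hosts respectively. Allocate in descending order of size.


117 hosts -> /25 (126 usable): 192.168.219.0/25
14 hosts -> /28 (14 usable): 192.168.219.128/28
Allocation: 192.168.219.0/25 (117 hosts, 126 usable); 192.168.219.128/28 (14 hosts, 14 usable)


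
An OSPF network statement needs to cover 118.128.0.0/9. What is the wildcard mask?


Subnet mask: 255.128.0.0
Wildcard = 255.255.255.255 - subnet mask
255 - 255 = 0
255 - 128 = 127
255 - 0 = 255
255 - 0 = 255
Wildcard: 0.127.255.255


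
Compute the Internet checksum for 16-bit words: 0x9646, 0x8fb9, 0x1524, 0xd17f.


Sum all words (with carry folding):
+ 0x9646 = 0x9646
+ 0x8fb9 = 0x2600
+ 0x1524 = 0x3b24
+ 0xd17f = 0x0ca4
One's complement: ~0x0ca4
Checksum = 0xf35b


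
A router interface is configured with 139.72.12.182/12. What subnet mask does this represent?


/12 means 12 network bits, 20 host bits
Binary: 11111111111100000000000000000000
Mask: 255.240.0.0


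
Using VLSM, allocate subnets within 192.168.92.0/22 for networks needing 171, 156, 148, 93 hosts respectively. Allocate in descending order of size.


171 hosts -> /24 (254 usable): 192.168.92.0/24
156 hosts -> /24 (254 usable): 192.168.93.0/24
148 hosts -> /24 (254 usable): 192.168.94.0/24
93 hosts -> /25 (126 usable): 192.168.95.0/25
Allocation: 192.168.92.0/24 (171 hosts, 254 usable); 192.168.93.0/24 (156 hosts, 254 usable); 192.168.94.0/24 (148 hosts, 254 usable); 192.168.95.0/25 (93 hosts, 126 usable)


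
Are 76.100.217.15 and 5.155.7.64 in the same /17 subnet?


Mask: 255.255.128.0
76.100.217.15 AND mask = 76.100.128.0
5.155.7.64 AND mask = 5.155.0.0
No, different subnets (76.100.128.0 vs 5.155.0.0)


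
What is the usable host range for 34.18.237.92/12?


Network: 34.16.0.0
Broadcast: 34.31.255.255
First usable = network + 1
Last usable = broadcast - 1
Range: 34.16.0.1 to 34.31.255.254


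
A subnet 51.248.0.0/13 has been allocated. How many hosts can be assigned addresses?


Host bits = 32 - 13 = 19
Total addresses = 2^19 = 524288
Usable = total - 2 (network and broadcast)
Usable hosts: 524286


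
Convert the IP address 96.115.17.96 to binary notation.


96 = 01100000
115 = 01110011
17 = 00010001
96 = 01100000
Binary: 01100000.01110011.00010001.01100000


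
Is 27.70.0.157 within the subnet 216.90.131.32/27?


Subnet network: 216.90.131.32
Test IP AND mask: 27.70.0.128
No, 27.70.0.157 is not in 216.90.131.32/27


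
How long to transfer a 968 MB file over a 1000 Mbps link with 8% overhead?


Effective throughput = 1000 * (1 - 8/100) = 920 Mbps
File size in Mb = 968 * 8 = 7744 Mb
Time = 7744 / 920
Time = 8.4174 seconds


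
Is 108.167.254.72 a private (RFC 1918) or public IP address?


RFC 1918 private ranges:
  10.0.0.0/8 (10.0.0.0 - 10.255.255.255)
  172.16.0.0/12 (172.16.0.0 - 172.31.255.255)
  192.168.0.0/16 (192.168.0.0 - 192.168.255.255)
Public (not in any RFC 1918 range)


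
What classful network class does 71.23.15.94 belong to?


First octet: 71
Binary: 01000111
0xxxxxxx -> Class A (1-126)
Class A, default mask 255.0.0.0 (/8)


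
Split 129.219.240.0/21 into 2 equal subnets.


New prefix = 21 + 1 = 22
Each subnet has 1024 addresses
  129.219.240.0/22
  129.219.244.0/22
Subnets: 129.219.240.0/22, 129.219.244.0/22


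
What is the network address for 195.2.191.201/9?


IP:   11000011.00000010.10111111.11001001
Mask: 11111111.10000000.00000000.00000000
AND operation:
Net:  11000011.00000000.00000000.00000000
Network: 195.0.0.0/9


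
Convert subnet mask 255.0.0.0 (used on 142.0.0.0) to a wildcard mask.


Subnet mask: 255.0.0.0
Wildcard = 255.255.255.255 - subnet mask
255 - 255 = 0
255 - 0 = 255
255 - 0 = 255
255 - 0 = 255
Wildcard: 0.255.255.255


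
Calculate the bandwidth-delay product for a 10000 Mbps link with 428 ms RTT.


BDP = bandwidth * RTT
= 10000 Mbps * 428 ms
= 10000 * 1e6 * 428 / 1000 bits
= 4280000000 bits
= 535000000 bytes
= 522460.9375 KB
BDP = 4280000000 bits (535000000 bytes)


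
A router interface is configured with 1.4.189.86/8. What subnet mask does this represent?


/8 means 8 network bits, 24 host bits
Binary: 11111111000000000000000000000000
Mask: 255.0.0.0


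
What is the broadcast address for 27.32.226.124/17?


Network: 27.32.128.0/17
Host bits = 15
Set all host bits to 1:
Broadcast: 27.32.255.255


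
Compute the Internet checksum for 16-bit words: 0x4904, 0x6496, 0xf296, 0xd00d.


Sum all words (with carry folding):
+ 0x4904 = 0x4904
+ 0x6496 = 0xad9a
+ 0xf296 = 0xa031
+ 0xd00d = 0x703f
One's complement: ~0x703f
Checksum = 0x8fc0


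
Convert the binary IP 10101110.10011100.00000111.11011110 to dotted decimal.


10101110 = 174
10011100 = 156
00000111 = 7
11011110 = 222
IP: 174.156.7.222


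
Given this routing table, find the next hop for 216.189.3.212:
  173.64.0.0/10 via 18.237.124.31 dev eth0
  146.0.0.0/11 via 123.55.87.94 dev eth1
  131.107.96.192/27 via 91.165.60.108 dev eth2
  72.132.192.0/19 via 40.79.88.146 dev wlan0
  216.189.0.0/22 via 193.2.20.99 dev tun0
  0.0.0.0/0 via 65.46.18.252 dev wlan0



Longest prefix match for 216.189.3.212:
  /10 173.64.0.0: no
  /11 146.0.0.0: no
  /27 131.107.96.192: no
  /19 72.132.192.0: no
  /22 216.189.0.0: MATCH
  /0 0.0.0.0: MATCH
Selected: next-hop 193.2.20.99 via tun0 (matched /22)


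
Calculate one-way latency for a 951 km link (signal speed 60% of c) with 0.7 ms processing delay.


Speed = 0.6 * 3e5 km/s = 180000 km/s
Propagation delay = 951 / 180000 = 0.0053 s = 5.2833 ms
Processing delay = 0.7 ms
Total one-way latency = 5.9833 ms


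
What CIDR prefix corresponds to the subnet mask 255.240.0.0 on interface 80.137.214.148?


Binary: 11111111.11110000.00000000.00000000
Count leading 1s
Prefix: /12


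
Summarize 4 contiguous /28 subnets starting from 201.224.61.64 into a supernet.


Original prefix: /28
Number of subnets: 4 = 2^2
New prefix = 28 - 2 = 26
Supernet: 201.224.61.64/26


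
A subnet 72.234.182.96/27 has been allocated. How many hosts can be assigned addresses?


Host bits = 32 - 27 = 5
Total addresses = 2^5 = 32
Usable = total - 2 (network and broadcast)
Usable hosts: 30


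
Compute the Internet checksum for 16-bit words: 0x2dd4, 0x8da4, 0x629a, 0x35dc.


Sum all words (with carry folding):
+ 0x2dd4 = 0x2dd4
+ 0x8da4 = 0xbb78
+ 0x629a = 0x1e13
+ 0x35dc = 0x53ef
One's complement: ~0x53ef
Checksum = 0xac10


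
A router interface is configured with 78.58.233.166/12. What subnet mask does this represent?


/12 means 12 network bits, 20 host bits
Binary: 11111111111100000000000000000000
Mask: 255.240.0.0


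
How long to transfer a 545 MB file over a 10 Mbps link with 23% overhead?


Effective throughput = 10 * (1 - 23/100) = 7.7 Mbps
File size in Mb = 545 * 8 = 4360 Mb
Time = 4360 / 7.7
Time = 566.2338 seconds


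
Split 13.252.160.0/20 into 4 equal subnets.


New prefix = 20 + 2 = 22
Each subnet has 1024 addresses
  13.252.160.0/22
  13.252.164.0/22
  13.252.168.0/22
  13.252.172.0/22
Subnets: 13.252.160.0/22, 13.252.164.0/22, 13.252.168.0/22, 13.252.172.0/22


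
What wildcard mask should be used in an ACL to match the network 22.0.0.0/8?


Subnet mask: 255.0.0.0
Wildcard = 255.255.255.255 - subnet mask
255 - 255 = 0
255 - 0 = 255
255 - 0 = 255
255 - 0 = 255
Wildcard: 0.255.255.255


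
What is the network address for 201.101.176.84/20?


IP:   11001001.01100101.10110000.01010100
Mask: 11111111.11111111.11110000.00000000
AND operation:
Net:  11001001.01100101.10110000.00000000
Network: 201.101.176.0/20


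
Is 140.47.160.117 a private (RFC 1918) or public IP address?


RFC 1918 private ranges:
  10.0.0.0/8 (10.0.0.0 - 10.255.255.255)
  172.16.0.0/12 (172.16.0.0 - 172.31.255.255)
  192.168.0.0/16 (192.168.0.0 - 192.168.255.255)
Public (not in any RFC 1918 range)


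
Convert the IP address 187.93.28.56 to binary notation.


187 = 10111011
93 = 01011101
28 = 00011100
56 = 00111000
Binary: 10111011.01011101.00011100.00111000


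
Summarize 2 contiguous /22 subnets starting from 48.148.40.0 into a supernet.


Original prefix: /22
Number of subnets: 2 = 2^1
New prefix = 22 - 1 = 21
Supernet: 48.148.40.0/21


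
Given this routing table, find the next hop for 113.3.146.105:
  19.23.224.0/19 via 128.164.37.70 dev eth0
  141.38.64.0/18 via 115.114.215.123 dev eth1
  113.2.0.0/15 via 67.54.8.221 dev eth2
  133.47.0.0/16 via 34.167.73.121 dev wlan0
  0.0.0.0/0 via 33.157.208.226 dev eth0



Longest prefix match for 113.3.146.105:
  /19 19.23.224.0: no
  /18 141.38.64.0: no
  /15 113.2.0.0: MATCH
  /16 133.47.0.0: no
  /0 0.0.0.0: MATCH
Selected: next-hop 67.54.8.221 via eth2 (matched /15)


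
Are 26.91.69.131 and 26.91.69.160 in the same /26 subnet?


Mask: 255.255.255.192
26.91.69.131 AND mask = 26.91.69.128
26.91.69.160 AND mask = 26.91.69.128
Yes, same subnet (26.91.69.128)


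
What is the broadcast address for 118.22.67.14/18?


Network: 118.22.64.0/18
Host bits = 14
Set all host bits to 1:
Broadcast: 118.22.127.255


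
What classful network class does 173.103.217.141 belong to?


First octet: 173
Binary: 10101101
10xxxxxx -> Class B (128-191)
Class B, default mask 255.255.0.0 (/16)


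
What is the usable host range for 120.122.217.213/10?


Network: 120.64.0.0
Broadcast: 120.127.255.255
First usable = network + 1
Last usable = broadcast - 1
Range: 120.64.0.1 to 120.127.255.254


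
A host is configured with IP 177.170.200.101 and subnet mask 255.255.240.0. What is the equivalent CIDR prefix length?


Binary: 11111111.11111111.11110000.00000000
Count leading 1s
Prefix: /20


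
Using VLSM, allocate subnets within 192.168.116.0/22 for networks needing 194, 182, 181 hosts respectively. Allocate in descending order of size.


194 hosts -> /24 (254 usable): 192.168.116.0/24
182 hosts -> /24 (254 usable): 192.168.117.0/24
181 hosts -> /24 (254 usable): 192.168.118.0/24
Allocation: 192.168.116.0/24 (194 hosts, 254 usable); 192.168.117.0/24 (182 hosts, 254 usable); 192.168.118.0/24 (181 hosts, 254 usable)


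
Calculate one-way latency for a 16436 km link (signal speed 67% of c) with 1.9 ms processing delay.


Speed = 0.67 * 3e5 km/s = 201000 km/s
Propagation delay = 16436 / 201000 = 0.0818 s = 81.7711 ms
Processing delay = 1.9 ms
Total one-way latency = 83.6711 ms


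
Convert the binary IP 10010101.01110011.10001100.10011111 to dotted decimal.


10010101 = 149
01110011 = 115
10001100 = 140
10011111 = 159
IP: 149.115.140.159


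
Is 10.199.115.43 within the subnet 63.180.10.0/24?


Subnet network: 63.180.10.0
Test IP AND mask: 10.199.115.0
No, 10.199.115.43 is not in 63.180.10.0/24


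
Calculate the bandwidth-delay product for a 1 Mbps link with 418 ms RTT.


BDP = bandwidth * RTT
= 1 Mbps * 418 ms
= 1 * 1e6 * 418 / 1000 bits
= 418000 bits
= 52250 bytes
= 51.0254 KB
BDP = 418000 bits (52250 bytes)


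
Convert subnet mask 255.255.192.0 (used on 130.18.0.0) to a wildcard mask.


Subnet mask: 255.255.192.0
Wildcard = 255.255.255.255 - subnet mask
255 - 255 = 0
255 - 255 = 0
255 - 192 = 63
255 - 0 = 255
Wildcard: 0.0.63.255


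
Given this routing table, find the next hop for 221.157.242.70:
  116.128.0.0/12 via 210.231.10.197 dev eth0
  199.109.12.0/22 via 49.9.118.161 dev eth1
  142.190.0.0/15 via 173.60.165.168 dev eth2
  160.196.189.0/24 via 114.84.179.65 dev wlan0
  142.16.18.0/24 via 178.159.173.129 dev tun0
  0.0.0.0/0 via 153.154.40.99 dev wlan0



Longest prefix match for 221.157.242.70:
  /12 116.128.0.0: no
  /22 199.109.12.0: no
  /15 142.190.0.0: no
  /24 160.196.189.0: no
  /24 142.16.18.0: no
  /0 0.0.0.0: MATCH
Selected: next-hop 153.154.40.99 via wlan0 (matched /0)


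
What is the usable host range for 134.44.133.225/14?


Network: 134.44.0.0
Broadcast: 134.47.255.255
First usable = network + 1
Last usable = broadcast - 1
Range: 134.44.0.1 to 134.47.255.254


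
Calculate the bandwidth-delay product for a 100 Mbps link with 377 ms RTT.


BDP = bandwidth * RTT
= 100 Mbps * 377 ms
= 100 * 1e6 * 377 / 1000 bits
= 37700000 bits
= 4712500 bytes
= 4602.0508 KB
BDP = 37700000 bits (4712500 bytes)


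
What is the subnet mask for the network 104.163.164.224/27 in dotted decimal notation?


/27 means 27 network bits, 5 host bits
Binary: 11111111111111111111111111100000
Mask: 255.255.255.224


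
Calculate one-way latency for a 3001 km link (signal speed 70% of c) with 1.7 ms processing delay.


Speed = 0.7 * 3e5 km/s = 210000 km/s
Propagation delay = 3001 / 210000 = 0.0143 s = 14.2905 ms
Processing delay = 1.7 ms
Total one-way latency = 15.9905 ms


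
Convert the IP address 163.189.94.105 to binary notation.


163 = 10100011
189 = 10111101
94 = 01011110
105 = 01101001
Binary: 10100011.10111101.01011110.01101001


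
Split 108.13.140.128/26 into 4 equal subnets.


New prefix = 26 + 2 = 28
Each subnet has 16 addresses
  108.13.140.128/28
  108.13.140.144/28
  108.13.140.160/28
  108.13.140.176/28
Subnets: 108.13.140.128/28, 108.13.140.144/28, 108.13.140.160/28, 108.13.140.176/28


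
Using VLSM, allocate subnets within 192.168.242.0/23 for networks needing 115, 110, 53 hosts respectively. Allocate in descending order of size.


115 hosts -> /25 (126 usable): 192.168.242.0/25
110 hosts -> /25 (126 usable): 192.168.242.128/25
53 hosts -> /26 (62 usable): 192.168.243.0/26
Allocation: 192.168.242.0/25 (115 hosts, 126 usable); 192.168.242.128/25 (110 hosts, 126 usable); 192.168.243.0/26 (53 hosts, 62 usable)


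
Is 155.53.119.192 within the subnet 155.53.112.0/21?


Subnet network: 155.53.112.0
Test IP AND mask: 155.53.112.0
Yes, 155.53.119.192 is in 155.53.112.0/21


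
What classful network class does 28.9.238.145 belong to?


First octet: 28
Binary: 00011100
0xxxxxxx -> Class A (1-126)
Class A, default mask 255.0.0.0 (/8)


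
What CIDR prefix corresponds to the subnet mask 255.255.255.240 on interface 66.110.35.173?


Binary: 11111111.11111111.11111111.11110000
Count leading 1s
Prefix: /28


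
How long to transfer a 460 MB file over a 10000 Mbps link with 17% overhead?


Effective throughput = 10000 * (1 - 17/100) = 8300 Mbps
File size in Mb = 460 * 8 = 3680 Mb
Time = 3680 / 8300
Time = 0.4434 seconds


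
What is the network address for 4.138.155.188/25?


IP:   00000100.10001010.10011011.10111100
Mask: 11111111.11111111.11111111.10000000
AND operation:
Net:  00000100.10001010.10011011.10000000
Network: 4.138.155.128/25


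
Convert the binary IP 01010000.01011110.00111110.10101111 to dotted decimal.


01010000 = 80
01011110 = 94
00111110 = 62
10101111 = 175
IP: 80.94.62.175


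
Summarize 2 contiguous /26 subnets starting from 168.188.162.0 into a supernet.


Original prefix: /26
Number of subnets: 2 = 2^1
New prefix = 26 - 1 = 25
Supernet: 168.188.162.0/25


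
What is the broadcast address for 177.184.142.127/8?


Network: 177.0.0.0/8
Host bits = 24
Set all host bits to 1:
Broadcast: 177.255.255.255


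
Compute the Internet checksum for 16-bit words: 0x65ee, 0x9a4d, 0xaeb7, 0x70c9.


Sum all words (with carry folding):
+ 0x65ee = 0x65ee
+ 0x9a4d = 0x003c
+ 0xaeb7 = 0xaef3
+ 0x70c9 = 0x1fbd
One's complement: ~0x1fbd
Checksum = 0xe042


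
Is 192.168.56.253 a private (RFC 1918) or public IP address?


RFC 1918 private ranges:
  10.0.0.0/8 (10.0.0.0 - 10.255.255.255)
  172.16.0.0/12 (172.16.0.0 - 172.31.255.255)
  192.168.0.0/16 (192.168.0.0 - 192.168.255.255)
Private (in 192.168.0.0/16)


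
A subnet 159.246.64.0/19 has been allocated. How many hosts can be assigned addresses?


Host bits = 32 - 19 = 13
Total addresses = 2^13 = 8192
Usable = total - 2 (network and broadcast)
Usable hosts: 8190


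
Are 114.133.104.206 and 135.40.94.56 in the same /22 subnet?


Mask: 255.255.252.0
114.133.104.206 AND mask = 114.133.104.0
135.40.94.56 AND mask = 135.40.92.0
No, different subnets (114.133.104.0 vs 135.40.92.0)


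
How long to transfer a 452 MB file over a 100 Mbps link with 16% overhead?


Effective throughput = 100 * (1 - 16/100) = 84 Mbps
File size in Mb = 452 * 8 = 3616 Mb
Time = 3616 / 84
Time = 43.0476 seconds


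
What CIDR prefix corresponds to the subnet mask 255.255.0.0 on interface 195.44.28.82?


Binary: 11111111.11111111.00000000.00000000
Count leading 1s
Prefix: /16


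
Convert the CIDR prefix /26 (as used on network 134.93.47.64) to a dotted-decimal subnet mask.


/26 means 26 network bits, 6 host bits
Binary: 11111111111111111111111111000000
Mask: 255.255.255.192


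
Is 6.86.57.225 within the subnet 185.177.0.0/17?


Subnet network: 185.177.0.0
Test IP AND mask: 6.86.0.0
No, 6.86.57.225 is not in 185.177.0.0/17


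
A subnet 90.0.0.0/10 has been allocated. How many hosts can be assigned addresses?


Host bits = 32 - 10 = 22
Total addresses = 2^22 = 4194304
Usable = total - 2 (network and broadcast)
Usable hosts: 4194302


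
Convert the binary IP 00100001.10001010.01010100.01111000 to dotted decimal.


00100001 = 33
10001010 = 138
01010100 = 84
01111000 = 120
IP: 33.138.84.120


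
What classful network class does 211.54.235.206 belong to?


First octet: 211
Binary: 11010011
110xxxxx -> Class C (192-223)
Class C, default mask 255.255.255.0 (/24)


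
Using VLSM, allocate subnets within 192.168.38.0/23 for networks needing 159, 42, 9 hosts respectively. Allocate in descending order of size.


159 hosts -> /24 (254 usable): 192.168.38.0/24
42 hosts -> /26 (62 usable): 192.168.39.0/26
9 hosts -> /28 (14 usable): 192.168.39.64/28
Allocation: 192.168.38.0/24 (159 hosts, 254 usable); 192.168.39.0/26 (42 hosts, 62 usable); 192.168.39.64/28 (9 hosts, 14 usable)


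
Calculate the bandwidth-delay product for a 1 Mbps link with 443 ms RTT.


BDP = bandwidth * RTT
= 1 Mbps * 443 ms
= 1 * 1e6 * 443 / 1000 bits
= 443000 bits
= 55375 bytes
= 54.0771 KB
BDP = 443000 bits (55375 bytes)


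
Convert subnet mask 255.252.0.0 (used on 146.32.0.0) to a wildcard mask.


Subnet mask: 255.252.0.0
Wildcard = 255.255.255.255 - subnet mask
255 - 255 = 0
255 - 252 = 3
255 - 0 = 255
255 - 0 = 255
Wildcard: 0.3.255.255


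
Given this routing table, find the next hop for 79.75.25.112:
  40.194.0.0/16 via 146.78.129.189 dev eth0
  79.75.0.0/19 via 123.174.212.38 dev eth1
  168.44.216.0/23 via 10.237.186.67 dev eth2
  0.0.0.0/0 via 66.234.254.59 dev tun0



Longest prefix match for 79.75.25.112:
  /16 40.194.0.0: no
  /19 79.75.0.0: MATCH
  /23 168.44.216.0: no
  /0 0.0.0.0: MATCH
Selected: next-hop 123.174.212.38 via eth1 (matched /19)


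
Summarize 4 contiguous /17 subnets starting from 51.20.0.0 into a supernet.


Original prefix: /17
Number of subnets: 4 = 2^2
New prefix = 17 - 2 = 15
Supernet: 51.20.0.0/15


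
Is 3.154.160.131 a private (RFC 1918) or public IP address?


RFC 1918 private ranges:
  10.0.0.0/8 (10.0.0.0 - 10.255.255.255)
  172.16.0.0/12 (172.16.0.0 - 172.31.255.255)
  192.168.0.0/16 (192.168.0.0 - 192.168.255.255)
Public (not in any RFC 1918 range)


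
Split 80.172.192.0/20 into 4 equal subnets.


New prefix = 20 + 2 = 22
Each subnet has 1024 addresses
  80.172.192.0/22
  80.172.196.0/22
  80.172.200.0/22
  80.172.204.0/22
Subnets: 80.172.192.0/22, 80.172.196.0/22, 80.172.200.0/22, 80.172.204.0/22


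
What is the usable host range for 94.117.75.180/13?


Network: 94.112.0.0
Broadcast: 94.119.255.255
First usable = network + 1
Last usable = broadcast - 1
Range: 94.112.0.1 to 94.119.255.254


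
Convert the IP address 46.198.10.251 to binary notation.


46 = 00101110
198 = 11000110
10 = 00001010
251 = 11111011
Binary: 00101110.11000110.00001010.11111011


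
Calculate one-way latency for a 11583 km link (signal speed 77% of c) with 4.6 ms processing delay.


Speed = 0.77 * 3e5 km/s = 231000 km/s
Propagation delay = 11583 / 231000 = 0.0501 s = 50.1429 ms
Processing delay = 4.6 ms
Total one-way latency = 54.7429 ms


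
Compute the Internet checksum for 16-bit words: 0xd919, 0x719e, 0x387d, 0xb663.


Sum all words (with carry folding):
+ 0xd919 = 0xd919
+ 0x719e = 0x4ab8
+ 0x387d = 0x8335
+ 0xb663 = 0x3999
One's complement: ~0x3999
Checksum = 0xc666


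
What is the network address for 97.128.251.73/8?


IP:   01100001.10000000.11111011.01001001
Mask: 11111111.00000000.00000000.00000000
AND operation:
Net:  01100001.00000000.00000000.00000000
Network: 97.0.0.0/8


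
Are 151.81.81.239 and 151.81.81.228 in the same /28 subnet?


Mask: 255.255.255.240
151.81.81.239 AND mask = 151.81.81.224
151.81.81.228 AND mask = 151.81.81.224
Yes, same subnet (151.81.81.224)


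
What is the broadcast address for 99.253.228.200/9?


Network: 99.128.0.0/9
Host bits = 23
Set all host bits to 1:
Broadcast: 99.255.255.255


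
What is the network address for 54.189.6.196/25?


IP:   00110110.10111101.00000110.11000100
Mask: 11111111.11111111.11111111.10000000
AND operation:
Net:  00110110.10111101.00000110.10000000
Network: 54.189.6.128/25


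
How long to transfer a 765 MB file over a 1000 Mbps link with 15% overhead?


Effective throughput = 1000 * (1 - 15/100) = 850 Mbps
File size in Mb = 765 * 8 = 6120 Mb
Time = 6120 / 850
Time = 7.2 seconds


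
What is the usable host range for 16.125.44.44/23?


Network: 16.125.44.0
Broadcast: 16.125.45.255
First usable = network + 1
Last usable = broadcast - 1
Range: 16.125.44.1 to 16.125.45.254


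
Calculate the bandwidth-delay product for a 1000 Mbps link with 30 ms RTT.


BDP = bandwidth * RTT
= 1000 Mbps * 30 ms
= 1000 * 1e6 * 30 / 1000 bits
= 30000000 bits
= 3750000 bytes
= 3662.1094 KB
BDP = 30000000 bits (3750000 bytes)


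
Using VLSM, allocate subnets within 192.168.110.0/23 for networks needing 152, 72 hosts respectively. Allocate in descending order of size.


152 hosts -> /24 (254 usable): 192.168.110.0/24
72 hosts -> /25 (126 usable): 192.168.111.0/25
Allocation: 192.168.110.0/24 (152 hosts, 254 usable); 192.168.111.0/25 (72 hosts, 126 usable)


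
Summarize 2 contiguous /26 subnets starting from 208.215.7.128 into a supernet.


Original prefix: /26
Number of subnets: 2 = 2^1
New prefix = 26 - 1 = 25
Supernet: 208.215.7.128/25


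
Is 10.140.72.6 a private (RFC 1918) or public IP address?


RFC 1918 private ranges:
  10.0.0.0/8 (10.0.0.0 - 10.255.255.255)
  172.16.0.0/12 (172.16.0.0 - 172.31.255.255)
  192.168.0.0/16 (192.168.0.0 - 192.168.255.255)
Private (in 10.0.0.0/8)


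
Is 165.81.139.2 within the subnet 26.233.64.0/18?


Subnet network: 26.233.64.0
Test IP AND mask: 165.81.128.0
No, 165.81.139.2 is not in 26.233.64.0/18


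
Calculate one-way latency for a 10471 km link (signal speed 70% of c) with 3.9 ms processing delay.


Speed = 0.7 * 3e5 km/s = 210000 km/s
Propagation delay = 10471 / 210000 = 0.0499 s = 49.8619 ms
Processing delay = 3.9 ms
Total one-way latency = 53.7619 ms


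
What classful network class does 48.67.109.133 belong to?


First octet: 48
Binary: 00110000
0xxxxxxx -> Class A (1-126)
Class A, default mask 255.0.0.0 (/8)


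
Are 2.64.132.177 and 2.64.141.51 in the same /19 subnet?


Mask: 255.255.224.0
2.64.132.177 AND mask = 2.64.128.0
2.64.141.51 AND mask = 2.64.128.0
Yes, same subnet (2.64.128.0)


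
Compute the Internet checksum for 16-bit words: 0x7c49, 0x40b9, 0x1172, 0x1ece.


Sum all words (with carry folding):
+ 0x7c49 = 0x7c49
+ 0x40b9 = 0xbd02
+ 0x1172 = 0xce74
+ 0x1ece = 0xed42
One's complement: ~0xed42
Checksum = 0x12bd


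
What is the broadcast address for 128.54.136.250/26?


Network: 128.54.136.192/26
Host bits = 6
Set all host bits to 1:
Broadcast: 128.54.136.255


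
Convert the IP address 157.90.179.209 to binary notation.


157 = 10011101
90 = 01011010
179 = 10110011
209 = 11010001
Binary: 10011101.01011010.10110011.11010001


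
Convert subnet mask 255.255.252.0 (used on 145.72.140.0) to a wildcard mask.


Subnet mask: 255.255.252.0
Wildcard = 255.255.255.255 - subnet mask
255 - 255 = 0
255 - 255 = 0
255 - 252 = 3
255 - 0 = 255
Wildcard: 0.0.3.255


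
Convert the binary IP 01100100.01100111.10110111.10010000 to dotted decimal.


01100100 = 100
01100111 = 103
10110111 = 183
10010000 = 144
IP: 100.103.183.144


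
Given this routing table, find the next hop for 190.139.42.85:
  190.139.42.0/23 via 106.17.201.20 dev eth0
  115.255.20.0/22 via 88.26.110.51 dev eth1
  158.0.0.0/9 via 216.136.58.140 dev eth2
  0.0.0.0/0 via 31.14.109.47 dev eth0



Longest prefix match for 190.139.42.85:
  /23 190.139.42.0: MATCH
  /22 115.255.20.0: no
  /9 158.0.0.0: no
  /0 0.0.0.0: MATCH
Selected: next-hop 106.17.201.20 via eth0 (matched /23)


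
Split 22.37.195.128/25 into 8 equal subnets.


New prefix = 25 + 3 = 28
Each subnet has 16 addresses
  22.37.195.128/28
  22.37.195.144/28
  22.37.195.160/28
  22.37.195.176/28
  22.37.195.192/28
  22.37.195.208/28
  22.37.195.224/28
  22.37.195.240/28
Subnets: 22.37.195.128/28, 22.37.195.144/28, 22.37.195.160/28, 22.37.195.176/28, 22.37.195.192/28, 22.37.195.208/28, 22.37.195.224/28, 22.37.195.240/28


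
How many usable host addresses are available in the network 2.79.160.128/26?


Host bits = 32 - 26 = 6
Total addresses = 2^6 = 64
Usable = total - 2 (network and broadcast)
Usable hosts: 62


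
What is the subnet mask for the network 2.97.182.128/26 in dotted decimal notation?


/26 means 26 network bits, 6 host bits
Binary: 11111111111111111111111111000000
Mask: 255.255.255.192


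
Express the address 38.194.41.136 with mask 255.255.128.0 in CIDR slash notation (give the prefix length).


Binary: 11111111.11111111.10000000.00000000
Count leading 1s
Prefix: /17


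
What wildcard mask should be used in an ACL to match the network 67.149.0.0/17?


Subnet mask: 255.255.128.0
Wildcard = 255.255.255.255 - subnet mask
255 - 255 = 0
255 - 255 = 0
255 - 128 = 127
255 - 0 = 255
Wildcard: 0.0.127.255


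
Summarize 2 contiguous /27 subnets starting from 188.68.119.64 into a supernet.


Original prefix: /27
Number of subnets: 2 = 2^1
New prefix = 27 - 1 = 26
Supernet: 188.68.119.64/26


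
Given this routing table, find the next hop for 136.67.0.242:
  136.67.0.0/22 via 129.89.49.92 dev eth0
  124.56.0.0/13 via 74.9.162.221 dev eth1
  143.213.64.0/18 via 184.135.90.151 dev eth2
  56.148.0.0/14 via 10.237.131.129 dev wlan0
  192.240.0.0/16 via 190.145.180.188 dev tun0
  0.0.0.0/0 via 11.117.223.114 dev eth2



Longest prefix match for 136.67.0.242:
  /22 136.67.0.0: MATCH
  /13 124.56.0.0: no
  /18 143.213.64.0: no
  /14 56.148.0.0: no
  /16 192.240.0.0: no
  /0 0.0.0.0: MATCH
Selected: next-hop 129.89.49.92 via eth0 (matched /22)


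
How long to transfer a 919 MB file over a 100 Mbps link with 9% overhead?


Effective throughput = 100 * (1 - 9/100) = 91 Mbps
File size in Mb = 919 * 8 = 7352 Mb
Time = 7352 / 91
Time = 80.7912 seconds


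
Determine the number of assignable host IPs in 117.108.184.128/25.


Host bits = 32 - 25 = 7
Total addresses = 2^7 = 128
Usable = total - 2 (network and broadcast)
Usable hosts: 126


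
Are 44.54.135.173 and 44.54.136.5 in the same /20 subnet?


Mask: 255.255.240.0
44.54.135.173 AND mask = 44.54.128.0
44.54.136.5 AND mask = 44.54.128.0
Yes, same subnet (44.54.128.0)


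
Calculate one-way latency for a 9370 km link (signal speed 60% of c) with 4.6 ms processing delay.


Speed = 0.6 * 3e5 km/s = 180000 km/s
Propagation delay = 9370 / 180000 = 0.0521 s = 52.0556 ms
Processing delay = 4.6 ms
Total one-way latency = 56.6556 ms


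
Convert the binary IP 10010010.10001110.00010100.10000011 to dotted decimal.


10010010 = 146
10001110 = 142
00010100 = 20
10000011 = 131
IP: 146.142.20.131


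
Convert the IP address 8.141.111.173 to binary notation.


8 = 00001000
141 = 10001101
111 = 01101111
173 = 10101101
Binary: 00001000.10001101.01101111.10101101


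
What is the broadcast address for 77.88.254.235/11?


Network: 77.64.0.0/11
Host bits = 21
Set all host bits to 1:
Broadcast: 77.95.255.255


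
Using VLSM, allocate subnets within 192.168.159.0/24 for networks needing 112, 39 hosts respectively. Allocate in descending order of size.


112 hosts -> /25 (126 usable): 192.168.159.0/25
39 hosts -> /26 (62 usable): 192.168.159.128/26
Allocation: 192.168.159.0/25 (112 hosts, 126 usable); 192.168.159.128/26 (39 hosts, 62 usable)


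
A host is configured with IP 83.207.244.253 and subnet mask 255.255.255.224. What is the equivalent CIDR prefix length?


Binary: 11111111.11111111.11111111.11100000
Count leading 1s
Prefix: /27


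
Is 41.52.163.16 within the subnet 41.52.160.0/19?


Subnet network: 41.52.160.0
Test IP AND mask: 41.52.160.0
Yes, 41.52.163.16 is in 41.52.160.0/19


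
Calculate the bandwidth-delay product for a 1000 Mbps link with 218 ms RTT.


BDP = bandwidth * RTT
= 1000 Mbps * 218 ms
= 1000 * 1e6 * 218 / 1000 bits
= 218000000 bits
= 27250000 bytes
= 26611.3281 KB
BDP = 218000000 bits (27250000 bytes)


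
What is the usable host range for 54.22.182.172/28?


Network: 54.22.182.160
Broadcast: 54.22.182.175
First usable = network + 1
Last usable = broadcast - 1
Range: 54.22.182.161 to 54.22.182.174


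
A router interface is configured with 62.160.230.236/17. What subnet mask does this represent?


/17 means 17 network bits, 15 host bits
Binary: 11111111111111111000000000000000
Mask: 255.255.128.0


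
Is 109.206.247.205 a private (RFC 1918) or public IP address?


RFC 1918 private ranges:
  10.0.0.0/8 (10.0.0.0 - 10.255.255.255)
  172.16.0.0/12 (172.16.0.0 - 172.31.255.255)
  192.168.0.0/16 (192.168.0.0 - 192.168.255.255)
Public (not in any RFC 1918 range)


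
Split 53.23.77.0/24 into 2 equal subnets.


New prefix = 24 + 1 = 25
Each subnet has 128 addresses
  53.23.77.0/25
  53.23.77.128/25
Subnets: 53.23.77.0/25, 53.23.77.128/25


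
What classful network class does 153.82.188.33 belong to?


First octet: 153
Binary: 10011001
10xxxxxx -> Class B (128-191)
Class B, default mask 255.255.0.0 (/16)


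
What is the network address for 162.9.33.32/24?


IP:   10100010.00001001.00100001.00100000
Mask: 11111111.11111111.11111111.00000000
AND operation:
Net:  10100010.00001001.00100001.00000000
Network: 162.9.33.0/24


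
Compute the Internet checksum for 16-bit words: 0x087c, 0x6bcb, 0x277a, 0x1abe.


Sum all words (with carry folding):
+ 0x087c = 0x087c
+ 0x6bcb = 0x7447
+ 0x277a = 0x9bc1
+ 0x1abe = 0xb67f
One's complement: ~0xb67f
Checksum = 0x4980


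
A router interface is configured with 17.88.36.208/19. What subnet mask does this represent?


/19 means 19 network bits, 13 host bits
Binary: 11111111111111111110000000000000
Mask: 255.255.224.0


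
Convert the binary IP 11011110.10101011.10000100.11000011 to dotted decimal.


11011110 = 222
10101011 = 171
10000100 = 132
11000011 = 195
IP: 222.171.132.195


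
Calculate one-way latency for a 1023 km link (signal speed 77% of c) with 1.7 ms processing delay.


Speed = 0.77 * 3e5 km/s = 231000 km/s
Propagation delay = 1023 / 231000 = 0.0044 s = 4.4286 ms
Processing delay = 1.7 ms
Total one-way latency = 6.1286 ms


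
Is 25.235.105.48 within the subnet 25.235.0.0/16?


Subnet network: 25.235.0.0
Test IP AND mask: 25.235.0.0
Yes, 25.235.105.48 is in 25.235.0.0/16


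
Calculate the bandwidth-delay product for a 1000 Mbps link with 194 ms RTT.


BDP = bandwidth * RTT
= 1000 Mbps * 194 ms
= 1000 * 1e6 * 194 / 1000 bits
= 194000000 bits
= 24250000 bytes
= 23681.6406 KB
BDP = 194000000 bits (24250000 bytes)


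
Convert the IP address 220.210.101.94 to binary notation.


220 = 11011100
210 = 11010010
101 = 01100101
94 = 01011110
Binary: 11011100.11010010.01100101.01011110


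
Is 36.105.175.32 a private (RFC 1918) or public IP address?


RFC 1918 private ranges:
  10.0.0.0/8 (10.0.0.0 - 10.255.255.255)
  172.16.0.0/12 (172.16.0.0 - 172.31.255.255)
  192.168.0.0/16 (192.168.0.0 - 192.168.255.255)
Public (not in any RFC 1918 range)


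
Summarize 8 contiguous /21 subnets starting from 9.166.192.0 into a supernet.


Original prefix: /21
Number of subnets: 8 = 2^3
New prefix = 21 - 3 = 18
Supernet: 9.166.192.0/18


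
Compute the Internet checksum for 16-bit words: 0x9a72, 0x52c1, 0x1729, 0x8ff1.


Sum all words (with carry folding):
+ 0x9a72 = 0x9a72
+ 0x52c1 = 0xed33
+ 0x1729 = 0x045d
+ 0x8ff1 = 0x944e
One's complement: ~0x944e
Checksum = 0x6bb1


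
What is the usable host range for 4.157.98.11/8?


Network: 4.0.0.0
Broadcast: 4.255.255.255
First usable = network + 1
Last usable = broadcast - 1
Range: 4.0.0.1 to 4.255.255.254


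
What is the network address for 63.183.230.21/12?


IP:   00111111.10110111.11100110.00010101
Mask: 11111111.11110000.00000000.00000000
AND operation:
Net:  00111111.10110000.00000000.00000000
Network: 63.176.0.0/12


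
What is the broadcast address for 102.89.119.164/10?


Network: 102.64.0.0/10
Host bits = 22
Set all host bits to 1:
Broadcast: 102.127.255.255


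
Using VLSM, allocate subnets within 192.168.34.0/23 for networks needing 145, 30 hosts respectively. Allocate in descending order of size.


145 hosts -> /24 (254 usable): 192.168.34.0/24
30 hosts -> /27 (30 usable): 192.168.35.0/27
Allocation: 192.168.34.0/24 (145 hosts, 254 usable); 192.168.35.0/27 (30 hosts, 30 usable)


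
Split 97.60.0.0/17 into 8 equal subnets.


New prefix = 17 + 3 = 20
Each subnet has 4096 addresses
  97.60.0.0/20
  97.60.16.0/20
  97.60.32.0/20
  97.60.48.0/20
  97.60.64.0/20
  97.60.80.0/20
  97.60.96.0/20
  97.60.112.0/20
Subnets: 97.60.0.0/20, 97.60.16.0/20, 97.60.32.0/20, 97.60.48.0/20, 97.60.64.0/20, 97.60.80.0/20, 97.60.96.0/20, 97.60.112.0/20


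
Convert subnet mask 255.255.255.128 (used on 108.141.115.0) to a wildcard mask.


Subnet mask: 255.255.255.128
Wildcard = 255.255.255.255 - subnet mask
255 - 255 = 0
255 - 255 = 0
255 - 255 = 0
255 - 128 = 127
Wildcard: 0.0.0.127
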